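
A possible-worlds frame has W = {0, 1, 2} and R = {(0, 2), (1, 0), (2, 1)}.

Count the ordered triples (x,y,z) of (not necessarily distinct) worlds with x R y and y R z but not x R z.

Enumerating: (0,2,1), (1,0,2), (2,1,0).

3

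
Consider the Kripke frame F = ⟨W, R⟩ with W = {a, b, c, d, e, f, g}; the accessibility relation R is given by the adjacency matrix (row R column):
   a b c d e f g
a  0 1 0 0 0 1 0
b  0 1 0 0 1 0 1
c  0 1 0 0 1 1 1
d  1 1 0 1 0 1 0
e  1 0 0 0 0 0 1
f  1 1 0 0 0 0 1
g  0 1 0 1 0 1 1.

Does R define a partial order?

Reflexive: no — a is not related to itself.
Transitive: no — a R b and b R e, but not a R e.
Antisymmetric: no — a R f and f R a with a ≠ f.
So R is not a partial order.

No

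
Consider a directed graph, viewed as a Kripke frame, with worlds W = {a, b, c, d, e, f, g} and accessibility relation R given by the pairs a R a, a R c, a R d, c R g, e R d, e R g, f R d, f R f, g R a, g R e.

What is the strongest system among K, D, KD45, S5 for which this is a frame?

K

Serial (axiom D): no — b has no R-successor.
Euclidean (axiom 5): no — a R c and a R d, but not c R d.
Transitive (axiom 4): no — a R c and c R g, but not a R g.
Reflexive (axiom T): no — b is not related to itself.
So F validates K; D would additionally require R to be serial. The strongest is K.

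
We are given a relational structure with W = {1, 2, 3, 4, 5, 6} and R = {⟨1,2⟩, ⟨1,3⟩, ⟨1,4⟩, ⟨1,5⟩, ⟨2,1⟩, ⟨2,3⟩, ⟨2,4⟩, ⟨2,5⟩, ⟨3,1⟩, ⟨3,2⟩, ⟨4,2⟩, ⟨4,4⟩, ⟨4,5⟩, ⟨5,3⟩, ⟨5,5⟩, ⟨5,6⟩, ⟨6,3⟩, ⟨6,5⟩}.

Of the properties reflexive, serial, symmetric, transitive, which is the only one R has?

Reflexive: no — 1 is not related to itself.
Serial: yes — every world has a successor (e.g. 1 R 2).
Symmetric: no — 1 R 4 but not 4 R 1.
Transitive: no — 1 R 5 and 5 R 6, but not 1 R 6.
Only serial holds.

serial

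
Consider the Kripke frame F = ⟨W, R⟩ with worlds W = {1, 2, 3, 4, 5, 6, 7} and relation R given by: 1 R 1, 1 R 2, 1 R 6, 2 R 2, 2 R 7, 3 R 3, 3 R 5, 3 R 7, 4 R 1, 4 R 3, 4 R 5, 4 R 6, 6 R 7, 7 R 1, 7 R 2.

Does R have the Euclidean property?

Euclidean: no — 1 R 2 and 1 R 6, but not 2 R 6.

No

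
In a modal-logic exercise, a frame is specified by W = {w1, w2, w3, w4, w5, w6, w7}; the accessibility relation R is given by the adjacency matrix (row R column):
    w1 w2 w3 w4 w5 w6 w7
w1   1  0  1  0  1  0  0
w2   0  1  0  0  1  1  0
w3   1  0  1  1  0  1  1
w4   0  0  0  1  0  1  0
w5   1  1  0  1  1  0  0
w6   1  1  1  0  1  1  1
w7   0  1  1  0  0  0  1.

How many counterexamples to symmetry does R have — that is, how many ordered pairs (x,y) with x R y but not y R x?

7

Enumerating: (w3,w4), (w4,w6), (w5,w4), (w6,w1), (w6,w5), (w6,w7), (w7,w2).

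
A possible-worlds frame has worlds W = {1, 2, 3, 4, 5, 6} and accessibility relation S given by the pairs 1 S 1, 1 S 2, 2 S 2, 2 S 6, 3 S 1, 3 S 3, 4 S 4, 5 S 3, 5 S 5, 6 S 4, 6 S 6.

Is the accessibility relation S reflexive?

Yes

Reflexive: yes — every world is S-related to itself.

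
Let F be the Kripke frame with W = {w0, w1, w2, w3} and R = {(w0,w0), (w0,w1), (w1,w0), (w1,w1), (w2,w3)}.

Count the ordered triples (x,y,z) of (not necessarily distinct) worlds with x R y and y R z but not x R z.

R is transitive; there are no such tuples.

0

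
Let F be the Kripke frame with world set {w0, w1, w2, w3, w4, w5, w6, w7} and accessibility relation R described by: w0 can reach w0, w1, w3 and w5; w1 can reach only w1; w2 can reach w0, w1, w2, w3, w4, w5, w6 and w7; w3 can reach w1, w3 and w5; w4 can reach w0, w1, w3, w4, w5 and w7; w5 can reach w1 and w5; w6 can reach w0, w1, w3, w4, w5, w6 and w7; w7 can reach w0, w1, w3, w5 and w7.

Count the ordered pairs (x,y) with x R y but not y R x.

28

Enumerating: (w0,w1), (w0,w3), (w0,w5), (w2,w0), (w2,w1), (w2,w3), (w2,w4), (w2,w5), (w2,w6), (w2,w7), (w3,w1), (w3,w5), … and 16 more.
Total: 28.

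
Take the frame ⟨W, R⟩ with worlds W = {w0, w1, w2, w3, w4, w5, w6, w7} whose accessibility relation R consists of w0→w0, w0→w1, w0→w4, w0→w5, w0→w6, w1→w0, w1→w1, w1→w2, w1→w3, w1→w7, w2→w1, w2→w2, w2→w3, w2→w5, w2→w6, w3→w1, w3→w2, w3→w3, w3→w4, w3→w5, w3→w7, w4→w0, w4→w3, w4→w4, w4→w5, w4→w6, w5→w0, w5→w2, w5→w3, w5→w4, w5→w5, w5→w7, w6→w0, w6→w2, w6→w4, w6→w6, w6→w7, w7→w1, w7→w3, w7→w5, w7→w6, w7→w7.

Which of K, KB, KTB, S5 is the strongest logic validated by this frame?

KTB

Symmetric (axiom B): yes — every pair in R has its reverse in R.
Reflexive (axiom T): yes — every world is R-related to itself.
Euclidean (axiom 5): no — w0 R w1 and w0 R w4, but not w1 R w4.
So F validates K, KB, KTB; S5 would additionally require R to be Euclidean. The strongest is KTB.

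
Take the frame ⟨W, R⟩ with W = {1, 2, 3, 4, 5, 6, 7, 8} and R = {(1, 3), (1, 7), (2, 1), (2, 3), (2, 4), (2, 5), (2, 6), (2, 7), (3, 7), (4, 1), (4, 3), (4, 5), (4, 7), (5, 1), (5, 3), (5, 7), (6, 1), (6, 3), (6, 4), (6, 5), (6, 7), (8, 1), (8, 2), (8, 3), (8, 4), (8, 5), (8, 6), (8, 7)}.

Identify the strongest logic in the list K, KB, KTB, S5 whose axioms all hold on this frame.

K

Symmetric (axiom B): no — 1 R 3 but not 3 R 1.
Reflexive (axiom T): no — 1 is not related to itself.
Euclidean (axiom 5): no — 1 R 7 and 1 R 3, but not 7 R 3.
So F validates K; KB would additionally require R to be symmetric. The strongest is K.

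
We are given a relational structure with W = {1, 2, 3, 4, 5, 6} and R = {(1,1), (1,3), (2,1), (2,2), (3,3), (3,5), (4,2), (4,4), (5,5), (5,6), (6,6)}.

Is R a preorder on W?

Reflexive: yes — every world is R-related to itself.
Transitive: no — 1 R 3 and 3 R 5, but not 1 R 5.
So R is not a preorder.

No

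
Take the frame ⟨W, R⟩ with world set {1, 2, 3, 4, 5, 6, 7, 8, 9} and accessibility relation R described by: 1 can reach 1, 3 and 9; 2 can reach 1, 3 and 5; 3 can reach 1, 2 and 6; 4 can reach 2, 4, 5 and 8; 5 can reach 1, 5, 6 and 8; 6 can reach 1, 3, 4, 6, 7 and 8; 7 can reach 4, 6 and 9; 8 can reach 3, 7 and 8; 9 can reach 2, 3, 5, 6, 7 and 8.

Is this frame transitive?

No

Transitive: no — 1 R 3 and 3 R 2, but not 1 R 2.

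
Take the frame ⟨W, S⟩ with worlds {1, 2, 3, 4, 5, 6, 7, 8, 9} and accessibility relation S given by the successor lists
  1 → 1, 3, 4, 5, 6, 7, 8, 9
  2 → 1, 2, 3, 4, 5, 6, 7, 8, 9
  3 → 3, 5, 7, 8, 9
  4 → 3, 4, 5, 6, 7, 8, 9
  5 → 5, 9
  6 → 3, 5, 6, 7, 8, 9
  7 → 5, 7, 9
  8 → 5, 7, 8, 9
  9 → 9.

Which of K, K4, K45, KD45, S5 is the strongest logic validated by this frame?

Transitive (axiom 4): yes — every two-step S-path is closed by a direct edge.
Euclidean (axiom 5): no — 1 S 3 and 1 S 4, but not 3 S 4.
Serial (axiom D): yes — every world has a successor (e.g. 1 S 1).
Reflexive (axiom T): yes — every world is S-related to itself.
So F validates K, K4; K45 would additionally require S to be Euclidean. The strongest is K4.

K4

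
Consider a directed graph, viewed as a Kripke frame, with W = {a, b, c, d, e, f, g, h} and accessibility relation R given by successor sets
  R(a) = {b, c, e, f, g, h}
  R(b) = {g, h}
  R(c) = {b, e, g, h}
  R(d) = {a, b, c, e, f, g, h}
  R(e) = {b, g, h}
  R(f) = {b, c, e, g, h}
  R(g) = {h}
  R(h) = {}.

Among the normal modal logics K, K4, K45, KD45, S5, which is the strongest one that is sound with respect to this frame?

K4

Transitive (axiom 4): yes — every two-step R-path is closed by a direct edge.
Euclidean (axiom 5): no — a R b and a R c, but not b R c.
Serial (axiom D): no — h has no R-successor.
Reflexive (axiom T): no — a is not related to itself.
So F validates K, K4; K45 would additionally require R to be Euclidean. The strongest is K4.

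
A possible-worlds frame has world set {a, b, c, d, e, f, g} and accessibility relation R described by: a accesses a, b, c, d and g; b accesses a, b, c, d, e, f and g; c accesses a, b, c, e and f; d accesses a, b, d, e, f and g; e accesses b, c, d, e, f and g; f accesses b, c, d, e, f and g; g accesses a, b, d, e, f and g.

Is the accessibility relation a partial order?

Reflexive: yes — every world is R-related to itself.
Transitive: no — a R b and b R e, but not a R e.
Antisymmetric: no — a R b and b R a with a ≠ b.
So R is not a partial order.

No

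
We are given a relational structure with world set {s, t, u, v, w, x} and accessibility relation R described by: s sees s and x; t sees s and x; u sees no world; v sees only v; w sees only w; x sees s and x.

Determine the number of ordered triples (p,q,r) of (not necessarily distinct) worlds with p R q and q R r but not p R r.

R is transitive; there are no such tuples.

0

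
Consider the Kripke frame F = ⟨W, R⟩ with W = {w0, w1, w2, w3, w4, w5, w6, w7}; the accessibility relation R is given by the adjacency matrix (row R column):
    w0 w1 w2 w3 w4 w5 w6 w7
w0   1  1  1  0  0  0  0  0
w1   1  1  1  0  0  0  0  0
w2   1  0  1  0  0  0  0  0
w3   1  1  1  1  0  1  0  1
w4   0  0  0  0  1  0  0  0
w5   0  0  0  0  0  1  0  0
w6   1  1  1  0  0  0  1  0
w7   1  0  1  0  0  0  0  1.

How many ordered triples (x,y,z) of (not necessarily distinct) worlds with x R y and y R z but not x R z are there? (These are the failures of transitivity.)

Enumerating: (w2,w0,w1), (w7,w0,w1).

2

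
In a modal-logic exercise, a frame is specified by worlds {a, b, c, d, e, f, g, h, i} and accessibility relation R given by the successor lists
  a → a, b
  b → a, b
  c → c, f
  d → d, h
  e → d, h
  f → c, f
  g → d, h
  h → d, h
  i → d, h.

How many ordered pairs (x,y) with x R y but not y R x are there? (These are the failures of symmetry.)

Enumerating: (e,d), (e,h), (g,d), (g,h), (i,d), (i,h).

6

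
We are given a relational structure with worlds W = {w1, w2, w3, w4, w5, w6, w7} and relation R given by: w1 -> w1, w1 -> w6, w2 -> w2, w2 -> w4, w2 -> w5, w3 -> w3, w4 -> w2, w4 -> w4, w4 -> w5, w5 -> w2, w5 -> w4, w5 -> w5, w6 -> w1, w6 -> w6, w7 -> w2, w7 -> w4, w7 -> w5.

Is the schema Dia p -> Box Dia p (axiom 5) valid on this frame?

Yes

The schema 5 characterises exactly the Euclidean frames.
Euclidean: yes — any two successors of a common world are R-related.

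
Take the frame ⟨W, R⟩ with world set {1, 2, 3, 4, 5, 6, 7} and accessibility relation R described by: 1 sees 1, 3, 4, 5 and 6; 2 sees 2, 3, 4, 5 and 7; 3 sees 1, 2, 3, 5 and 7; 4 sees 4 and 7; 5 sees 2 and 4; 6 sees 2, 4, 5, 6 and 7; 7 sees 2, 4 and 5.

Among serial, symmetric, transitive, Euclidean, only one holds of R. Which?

serial

Serial: yes — every world has a successor (e.g. 1 R 1).
Symmetric: no — 1 R 4 but not 4 R 1.
Transitive: no — 1 R 3 and 3 R 2, but not 1 R 2.
Euclidean: no — 1 R 3 and 1 R 4, but not 3 R 4.
Only serial holds.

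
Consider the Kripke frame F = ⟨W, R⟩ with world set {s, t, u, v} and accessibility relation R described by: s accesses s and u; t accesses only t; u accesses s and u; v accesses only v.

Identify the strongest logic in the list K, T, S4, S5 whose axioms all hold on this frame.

Reflexive (axiom T): yes — every world is R-related to itself.
Transitive (axiom 4): yes — every two-step R-path is closed by a direct edge.
Euclidean (axiom 5): yes — any two successors of a common world are R-related.
So F validates K, T, S4, S5. The strongest is S5.

S5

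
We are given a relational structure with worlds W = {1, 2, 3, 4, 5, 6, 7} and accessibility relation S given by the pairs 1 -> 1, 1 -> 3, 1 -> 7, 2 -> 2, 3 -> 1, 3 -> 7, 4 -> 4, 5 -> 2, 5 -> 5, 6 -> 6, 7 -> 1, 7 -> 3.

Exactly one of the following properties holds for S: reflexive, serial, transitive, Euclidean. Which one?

Reflexive: no — 3 is not related to itself.
Serial: yes — every world has a successor (e.g. 1 S 1).
Transitive: no — 3 S 1 and 1 S 3, but not 3 S 3.
Euclidean: no — 1 S 3 and 1 S 3, but not 3 S 3.
Only serial holds.

serial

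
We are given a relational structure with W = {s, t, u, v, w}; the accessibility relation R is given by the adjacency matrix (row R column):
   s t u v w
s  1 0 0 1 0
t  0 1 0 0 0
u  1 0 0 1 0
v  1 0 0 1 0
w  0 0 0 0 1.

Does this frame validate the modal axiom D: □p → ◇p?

By correspondence theory, D is valid on a frame iff R is serial.
Serial: yes — every world has a successor (e.g. s R s).

Yes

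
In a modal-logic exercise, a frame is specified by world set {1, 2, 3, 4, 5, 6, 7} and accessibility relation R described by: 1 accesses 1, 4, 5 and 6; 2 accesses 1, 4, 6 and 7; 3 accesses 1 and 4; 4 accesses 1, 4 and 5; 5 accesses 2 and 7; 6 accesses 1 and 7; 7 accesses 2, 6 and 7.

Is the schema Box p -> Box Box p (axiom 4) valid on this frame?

The schema 4 characterises exactly the transitive frames.
Transitive: no — 1 R 5 and 5 R 2, but not 1 R 2.

No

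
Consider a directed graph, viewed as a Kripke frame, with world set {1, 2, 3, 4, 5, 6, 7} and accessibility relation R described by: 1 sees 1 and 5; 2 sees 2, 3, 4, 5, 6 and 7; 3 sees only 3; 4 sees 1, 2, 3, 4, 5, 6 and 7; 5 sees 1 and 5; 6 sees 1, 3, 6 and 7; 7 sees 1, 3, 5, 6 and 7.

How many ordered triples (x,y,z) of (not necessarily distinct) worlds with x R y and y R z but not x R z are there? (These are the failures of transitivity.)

6

Enumerating: (2,4,1), (2,5,1), (2,6,1), (2,7,1), (6,1,5), (6,7,5).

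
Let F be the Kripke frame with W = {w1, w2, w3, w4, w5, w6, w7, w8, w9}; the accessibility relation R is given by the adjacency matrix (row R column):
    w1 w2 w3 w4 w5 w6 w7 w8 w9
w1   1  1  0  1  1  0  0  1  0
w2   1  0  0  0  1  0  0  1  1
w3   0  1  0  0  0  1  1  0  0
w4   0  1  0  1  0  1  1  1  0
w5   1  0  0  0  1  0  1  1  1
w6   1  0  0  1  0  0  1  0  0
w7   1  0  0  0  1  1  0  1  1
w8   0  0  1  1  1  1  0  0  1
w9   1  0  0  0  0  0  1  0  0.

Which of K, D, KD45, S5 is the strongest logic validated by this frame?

Serial (axiom D): yes — every world has a successor (e.g. w1 R w1).
Euclidean (axiom 5): no — w1 R w2 and w1 R w4, but not w2 R w4.
Transitive (axiom 4): no — w1 R w2 and w2 R w9, but not w1 R w9.
Reflexive (axiom T): no — w2 is not related to itself.
So F validates K, D; KD45 would additionally require R to be Euclidean and transitive. The strongest is D.

D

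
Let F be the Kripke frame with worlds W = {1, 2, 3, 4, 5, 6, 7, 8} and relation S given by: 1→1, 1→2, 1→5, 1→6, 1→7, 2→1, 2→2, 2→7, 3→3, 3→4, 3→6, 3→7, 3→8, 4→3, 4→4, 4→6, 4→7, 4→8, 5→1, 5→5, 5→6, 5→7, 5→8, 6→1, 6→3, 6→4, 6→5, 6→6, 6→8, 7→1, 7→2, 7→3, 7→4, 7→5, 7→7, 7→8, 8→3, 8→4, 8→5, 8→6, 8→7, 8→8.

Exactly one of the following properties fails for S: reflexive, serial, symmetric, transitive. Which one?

Reflexive: yes — every world is S-related to itself.
Serial: yes — every world has a successor (e.g. 1 S 1).
Symmetric: yes — every pair in S has its reverse in S.
Transitive: no — 1 S 5 and 5 S 8, but not 1 S 8.
Only transitive fails.

transitive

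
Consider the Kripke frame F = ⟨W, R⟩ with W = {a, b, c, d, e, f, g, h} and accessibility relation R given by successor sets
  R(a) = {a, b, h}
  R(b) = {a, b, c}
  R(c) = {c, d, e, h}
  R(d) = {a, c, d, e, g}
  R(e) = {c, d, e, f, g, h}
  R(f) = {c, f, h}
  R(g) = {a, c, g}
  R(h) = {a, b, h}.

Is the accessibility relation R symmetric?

Symmetric: no — b R c but not c R b.

No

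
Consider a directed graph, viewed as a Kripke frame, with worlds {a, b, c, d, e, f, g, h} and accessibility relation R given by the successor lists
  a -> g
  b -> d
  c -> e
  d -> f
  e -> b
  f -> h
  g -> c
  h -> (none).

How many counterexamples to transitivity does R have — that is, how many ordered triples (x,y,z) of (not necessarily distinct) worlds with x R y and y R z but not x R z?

Enumerating: (a,g,c), (b,d,f), (c,e,b), (d,f,h), (e,b,d), (g,c,e).

6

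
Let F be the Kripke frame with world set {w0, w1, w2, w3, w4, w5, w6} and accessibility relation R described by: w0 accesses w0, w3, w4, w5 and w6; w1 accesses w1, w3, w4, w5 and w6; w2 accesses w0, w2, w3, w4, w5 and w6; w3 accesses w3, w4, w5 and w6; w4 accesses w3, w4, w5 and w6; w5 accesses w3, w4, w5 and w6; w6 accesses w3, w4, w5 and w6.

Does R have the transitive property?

Yes

Transitive: yes — every two-step R-path is closed by a direct edge.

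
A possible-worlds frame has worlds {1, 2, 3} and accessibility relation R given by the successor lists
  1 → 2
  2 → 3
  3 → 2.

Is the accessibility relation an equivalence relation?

Reflexive: no — 1 is not related to itself.
Symmetric: no — 1 R 2 but not 2 R 1.
Transitive: no — 1 R 2 and 2 R 3, but not 1 R 3.
So R is not an equivalence relation.

No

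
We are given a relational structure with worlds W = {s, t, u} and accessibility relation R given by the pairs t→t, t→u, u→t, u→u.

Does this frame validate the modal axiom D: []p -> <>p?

No

Axiom D corresponds to the accessibility relation being serial.
Serial: no — s has no R-successor.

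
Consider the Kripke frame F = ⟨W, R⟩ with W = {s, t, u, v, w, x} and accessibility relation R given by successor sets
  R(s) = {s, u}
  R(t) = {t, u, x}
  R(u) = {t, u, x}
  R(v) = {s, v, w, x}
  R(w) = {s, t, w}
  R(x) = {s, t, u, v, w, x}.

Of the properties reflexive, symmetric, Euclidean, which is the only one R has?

reflexive

Reflexive: yes — every world is R-related to itself.
Symmetric: no — s R u but not u R s.
Euclidean: no — v R s and v R w, but not s R w.
Only reflexive holds.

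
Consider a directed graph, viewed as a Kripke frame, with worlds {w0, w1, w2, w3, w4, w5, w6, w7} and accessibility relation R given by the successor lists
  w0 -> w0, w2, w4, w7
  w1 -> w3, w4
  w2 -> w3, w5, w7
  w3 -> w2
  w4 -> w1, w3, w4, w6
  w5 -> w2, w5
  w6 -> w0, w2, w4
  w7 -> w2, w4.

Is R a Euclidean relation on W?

Euclidean: no — w0 R w2 and w0 R w4, but not w2 R w4.

No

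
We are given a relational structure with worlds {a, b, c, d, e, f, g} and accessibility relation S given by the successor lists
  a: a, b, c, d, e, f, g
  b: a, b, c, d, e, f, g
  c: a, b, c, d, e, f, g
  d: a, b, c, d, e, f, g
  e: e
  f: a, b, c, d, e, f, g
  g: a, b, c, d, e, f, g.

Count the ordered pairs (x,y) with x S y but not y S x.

6

Enumerating: (a,e), (b,e), (c,e), (d,e), (f,e), (g,e).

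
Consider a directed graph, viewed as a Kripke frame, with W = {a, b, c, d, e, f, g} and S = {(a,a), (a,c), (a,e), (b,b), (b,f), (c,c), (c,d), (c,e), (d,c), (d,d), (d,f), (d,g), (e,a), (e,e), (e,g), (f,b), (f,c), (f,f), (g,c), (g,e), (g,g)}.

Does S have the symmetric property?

Symmetric: no — a S c but not c S a.

No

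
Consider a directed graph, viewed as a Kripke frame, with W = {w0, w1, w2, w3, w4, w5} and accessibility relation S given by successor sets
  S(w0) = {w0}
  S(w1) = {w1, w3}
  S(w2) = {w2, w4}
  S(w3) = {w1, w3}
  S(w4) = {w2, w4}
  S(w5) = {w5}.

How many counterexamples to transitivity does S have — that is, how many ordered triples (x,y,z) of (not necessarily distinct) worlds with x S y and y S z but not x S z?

S is transitive; there are no such tuples.

0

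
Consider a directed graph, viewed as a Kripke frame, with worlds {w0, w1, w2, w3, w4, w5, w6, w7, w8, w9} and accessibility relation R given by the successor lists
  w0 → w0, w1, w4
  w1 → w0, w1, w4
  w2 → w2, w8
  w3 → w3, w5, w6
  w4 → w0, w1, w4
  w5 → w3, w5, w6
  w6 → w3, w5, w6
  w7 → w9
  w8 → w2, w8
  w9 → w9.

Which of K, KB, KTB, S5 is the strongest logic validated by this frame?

K

Symmetric (axiom B): no — w7 R w9 but not w9 R w7.
Reflexive (axiom T): no — w7 is not related to itself.
Euclidean (axiom 5): yes — any two successors of a common world are R-related.
So F validates K; KB would additionally require R to be symmetric. The strongest is K.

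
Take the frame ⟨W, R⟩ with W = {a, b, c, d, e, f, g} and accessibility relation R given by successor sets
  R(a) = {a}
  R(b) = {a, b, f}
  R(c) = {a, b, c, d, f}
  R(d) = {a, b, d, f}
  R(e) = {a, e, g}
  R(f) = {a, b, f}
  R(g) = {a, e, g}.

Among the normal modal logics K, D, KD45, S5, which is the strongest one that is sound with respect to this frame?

Serial (axiom D): yes — every world has a successor (e.g. a R a).
Euclidean (axiom 5): no — b R a and b R f, but not a R f.
Transitive (axiom 4): yes — every two-step R-path is closed by a direct edge.
Reflexive (axiom T): yes — every world is R-related to itself.
So F validates K, D; KD45 would additionally require R to be Euclidean. The strongest is D.

D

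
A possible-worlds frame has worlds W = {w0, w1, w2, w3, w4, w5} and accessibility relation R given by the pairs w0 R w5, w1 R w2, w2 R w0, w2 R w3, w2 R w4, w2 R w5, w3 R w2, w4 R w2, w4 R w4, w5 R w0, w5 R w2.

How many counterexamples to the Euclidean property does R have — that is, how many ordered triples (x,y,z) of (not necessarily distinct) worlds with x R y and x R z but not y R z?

Enumerating: (w0,w5,w5), (w1,w2,w2), (w2,w0,w0), (w2,w0,w3), (w2,w0,w4), (w2,w3,w0), (w2,w3,w3), (w2,w3,w4), (w2,w3,w5), (w2,w4,w0), (w2,w4,w3), (w2,w4,w5), … and 8 more.
Total: 20.

20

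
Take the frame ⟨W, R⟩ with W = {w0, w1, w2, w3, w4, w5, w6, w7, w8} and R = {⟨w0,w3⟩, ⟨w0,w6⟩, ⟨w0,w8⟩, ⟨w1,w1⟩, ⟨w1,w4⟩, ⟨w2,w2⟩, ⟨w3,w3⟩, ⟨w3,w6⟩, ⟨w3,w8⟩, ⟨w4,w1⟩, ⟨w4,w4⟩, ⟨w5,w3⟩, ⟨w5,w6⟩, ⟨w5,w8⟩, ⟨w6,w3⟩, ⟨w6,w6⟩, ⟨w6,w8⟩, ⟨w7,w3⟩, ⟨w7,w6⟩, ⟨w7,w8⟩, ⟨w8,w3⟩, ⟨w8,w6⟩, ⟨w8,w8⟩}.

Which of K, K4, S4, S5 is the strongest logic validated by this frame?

Transitive (axiom 4): yes — every two-step R-path is closed by a direct edge.
Reflexive (axiom T): no — w0 is not related to itself.
Euclidean (axiom 5): yes — any two successors of a common world are R-related.
So F validates K, K4; S4 would additionally require R to be reflexive. The strongest is K4.

K4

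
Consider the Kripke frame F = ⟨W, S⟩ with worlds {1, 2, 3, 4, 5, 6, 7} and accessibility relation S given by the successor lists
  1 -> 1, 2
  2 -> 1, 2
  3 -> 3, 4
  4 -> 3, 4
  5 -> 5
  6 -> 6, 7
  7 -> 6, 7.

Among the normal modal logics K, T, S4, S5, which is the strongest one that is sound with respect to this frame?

S5

Reflexive (axiom T): yes — every world is S-related to itself.
Transitive (axiom 4): yes — every two-step S-path is closed by a direct edge.
Euclidean (axiom 5): yes — any two successors of a common world are S-related.
So F validates K, T, S4, S5. The strongest is S5.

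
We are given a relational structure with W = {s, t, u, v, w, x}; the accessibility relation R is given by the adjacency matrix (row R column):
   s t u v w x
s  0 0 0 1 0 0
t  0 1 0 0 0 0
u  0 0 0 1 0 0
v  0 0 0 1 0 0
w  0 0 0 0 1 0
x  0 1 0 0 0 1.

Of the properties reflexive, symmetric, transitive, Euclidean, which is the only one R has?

transitive

Reflexive: no — s is not related to itself.
Symmetric: no — s R v but not v R s.
Transitive: yes — every two-step R-path is closed by a direct edge.
Euclidean: no — x R t and x R x, but not t R x.
Only transitive holds.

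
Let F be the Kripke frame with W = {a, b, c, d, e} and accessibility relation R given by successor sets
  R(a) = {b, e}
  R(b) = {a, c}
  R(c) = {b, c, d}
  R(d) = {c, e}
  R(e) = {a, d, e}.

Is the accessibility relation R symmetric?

Symmetric: yes — every pair in R has its reverse in R.

Yes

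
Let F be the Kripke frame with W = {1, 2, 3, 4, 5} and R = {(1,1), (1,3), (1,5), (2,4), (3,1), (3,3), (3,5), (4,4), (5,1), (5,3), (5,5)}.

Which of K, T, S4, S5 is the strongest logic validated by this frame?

K

Reflexive (axiom T): no — 2 is not related to itself.
Transitive (axiom 4): yes — every two-step R-path is closed by a direct edge.
Euclidean (axiom 5): yes — any two successors of a common world are R-related.
So F validates K; T would additionally require R to be reflexive. The strongest is K.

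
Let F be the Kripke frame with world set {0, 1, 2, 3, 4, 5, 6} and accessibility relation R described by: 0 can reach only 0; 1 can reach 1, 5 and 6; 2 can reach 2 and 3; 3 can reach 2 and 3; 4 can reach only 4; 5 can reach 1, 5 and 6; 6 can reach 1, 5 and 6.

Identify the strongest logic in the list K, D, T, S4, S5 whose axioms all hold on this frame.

S5

Serial (axiom D): yes — every world has a successor (e.g. 0 R 0).
Reflexive (axiom T): yes — every world is R-related to itself.
Transitive (axiom 4): yes — every two-step R-path is closed by a direct edge.
Euclidean (axiom 5): yes — any two successors of a common world are R-related.
So F validates K, D, T, S4, S5. The strongest is S5.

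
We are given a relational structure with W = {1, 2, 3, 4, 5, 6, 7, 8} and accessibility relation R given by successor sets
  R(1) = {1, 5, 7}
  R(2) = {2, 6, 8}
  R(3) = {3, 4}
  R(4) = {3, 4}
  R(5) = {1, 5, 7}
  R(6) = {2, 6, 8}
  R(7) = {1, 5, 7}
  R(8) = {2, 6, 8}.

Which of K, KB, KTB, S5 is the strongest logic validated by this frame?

Symmetric (axiom B): yes — every pair in R has its reverse in R.
Reflexive (axiom T): yes — every world is R-related to itself.
Euclidean (axiom 5): yes — any two successors of a common world are R-related.
So F validates K, KB, KTB, S5. The strongest is S5.

S5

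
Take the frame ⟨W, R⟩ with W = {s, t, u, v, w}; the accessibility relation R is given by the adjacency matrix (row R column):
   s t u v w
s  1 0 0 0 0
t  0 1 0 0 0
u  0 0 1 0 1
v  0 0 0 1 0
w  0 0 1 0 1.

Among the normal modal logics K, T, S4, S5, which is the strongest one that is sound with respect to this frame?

Reflexive (axiom T): yes — every world is R-related to itself.
Transitive (axiom 4): yes — every two-step R-path is closed by a direct edge.
Euclidean (axiom 5): yes — any two successors of a common world are R-related.
So F validates K, T, S4, S5. The strongest is S5.

S5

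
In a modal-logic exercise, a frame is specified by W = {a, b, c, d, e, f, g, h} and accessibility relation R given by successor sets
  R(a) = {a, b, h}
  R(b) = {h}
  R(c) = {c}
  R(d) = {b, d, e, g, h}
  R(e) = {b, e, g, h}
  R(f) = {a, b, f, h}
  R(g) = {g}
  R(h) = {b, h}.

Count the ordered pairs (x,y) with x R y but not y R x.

Enumerating: (a,b), (a,h), (d,b), (d,e), (d,g), (d,h), (e,b), (e,g), (e,h), (f,a), (f,b), (f,h).

12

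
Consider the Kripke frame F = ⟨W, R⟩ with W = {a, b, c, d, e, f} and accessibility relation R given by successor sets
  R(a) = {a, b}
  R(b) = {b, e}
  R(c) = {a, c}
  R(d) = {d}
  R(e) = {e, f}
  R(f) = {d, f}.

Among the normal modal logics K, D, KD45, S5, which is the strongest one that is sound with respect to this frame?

Serial (axiom D): yes — every world has a successor (e.g. a R a).
Euclidean (axiom 5): no — a R b and a R a, but not b R a.
Transitive (axiom 4): no — a R b and b R e, but not a R e.
Reflexive (axiom T): yes — every world is R-related to itself.
So F validates K, D; KD45 would additionally require R to be Euclidean and transitive. The strongest is D.

D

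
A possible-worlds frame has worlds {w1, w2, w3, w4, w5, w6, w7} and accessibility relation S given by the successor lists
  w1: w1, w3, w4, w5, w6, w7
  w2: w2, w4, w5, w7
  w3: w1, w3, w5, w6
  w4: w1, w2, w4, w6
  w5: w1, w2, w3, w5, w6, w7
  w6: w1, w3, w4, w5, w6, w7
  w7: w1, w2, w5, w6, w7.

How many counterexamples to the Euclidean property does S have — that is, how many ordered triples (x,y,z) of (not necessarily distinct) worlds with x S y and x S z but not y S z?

Enumerating: (w1,w3,w4), (w1,w3,w7), (w1,w4,w3), (w1,w4,w5), (w1,w4,w7), (w1,w5,w4), (w1,w7,w3), (w1,w7,w4), (w2,w4,w5), (w2,w4,w7), (w2,w5,w4), (w2,w7,w4), … and 24 more.
Total: 36.

36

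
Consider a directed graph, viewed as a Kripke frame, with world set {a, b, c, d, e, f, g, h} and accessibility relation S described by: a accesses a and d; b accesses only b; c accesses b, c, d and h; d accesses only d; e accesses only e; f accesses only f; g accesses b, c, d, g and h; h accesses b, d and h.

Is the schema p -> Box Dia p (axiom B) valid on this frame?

By correspondence theory, B is valid on a frame iff S is symmetric.
Symmetric: no — a S d but not d S a.

No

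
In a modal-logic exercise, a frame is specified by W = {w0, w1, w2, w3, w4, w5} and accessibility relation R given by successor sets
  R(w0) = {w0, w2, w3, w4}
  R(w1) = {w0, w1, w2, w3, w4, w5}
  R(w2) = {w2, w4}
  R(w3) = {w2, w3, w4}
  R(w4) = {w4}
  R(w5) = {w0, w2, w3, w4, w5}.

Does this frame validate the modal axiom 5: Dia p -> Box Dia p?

No

Axiom 5 corresponds to the accessibility relation being Euclidean.
Euclidean: no — w0 R w2 and w0 R w3, but not w2 R w3.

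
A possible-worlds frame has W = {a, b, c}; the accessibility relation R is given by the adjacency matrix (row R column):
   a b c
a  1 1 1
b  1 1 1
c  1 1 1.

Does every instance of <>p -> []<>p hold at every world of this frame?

The schema 5 characterises exactly the Euclidean frames.
Euclidean: yes — any two successors of a common world are R-related.

Yes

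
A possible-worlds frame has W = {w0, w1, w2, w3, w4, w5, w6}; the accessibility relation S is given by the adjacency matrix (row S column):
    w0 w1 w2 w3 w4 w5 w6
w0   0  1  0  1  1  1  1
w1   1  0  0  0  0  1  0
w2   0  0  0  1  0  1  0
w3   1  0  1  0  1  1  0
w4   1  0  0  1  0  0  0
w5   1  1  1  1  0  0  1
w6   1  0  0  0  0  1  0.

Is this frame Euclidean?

Euclidean: no — w0 S w1 and w0 S w3, but not w1 S w3.

No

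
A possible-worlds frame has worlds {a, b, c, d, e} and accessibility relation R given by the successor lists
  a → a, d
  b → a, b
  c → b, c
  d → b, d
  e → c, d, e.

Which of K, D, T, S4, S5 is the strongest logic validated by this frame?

Serial (axiom D): yes — every world has a successor (e.g. a R a).
Reflexive (axiom T): yes — every world is R-related to itself.
Transitive (axiom 4): no — a R d and d R b, but not a R b.
Euclidean (axiom 5): no — e R c and e R d, but not c R d.
So F validates K, D, T; S4 would additionally require R to be transitive. The strongest is T.

T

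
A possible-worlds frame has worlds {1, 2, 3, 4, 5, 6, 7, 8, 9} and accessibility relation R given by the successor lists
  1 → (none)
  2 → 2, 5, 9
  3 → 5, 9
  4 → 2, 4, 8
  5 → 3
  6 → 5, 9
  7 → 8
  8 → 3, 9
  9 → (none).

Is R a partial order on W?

Reflexive: no — 1 is not related to itself.
Transitive: no — 2 R 5 and 5 R 3, but not 2 R 3.
Antisymmetric: no — 3 R 5 and 5 R 3 with 3 ≠ 5.
So R is not a partial order.

No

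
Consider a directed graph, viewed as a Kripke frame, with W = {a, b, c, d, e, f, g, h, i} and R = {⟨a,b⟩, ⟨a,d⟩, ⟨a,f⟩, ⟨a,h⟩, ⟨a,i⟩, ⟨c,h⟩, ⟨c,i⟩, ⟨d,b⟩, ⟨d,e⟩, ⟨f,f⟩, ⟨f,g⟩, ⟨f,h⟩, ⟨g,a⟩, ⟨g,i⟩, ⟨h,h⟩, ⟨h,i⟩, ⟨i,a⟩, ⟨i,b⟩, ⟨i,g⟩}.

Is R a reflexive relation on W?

No

Reflexive: no — a is not related to itself.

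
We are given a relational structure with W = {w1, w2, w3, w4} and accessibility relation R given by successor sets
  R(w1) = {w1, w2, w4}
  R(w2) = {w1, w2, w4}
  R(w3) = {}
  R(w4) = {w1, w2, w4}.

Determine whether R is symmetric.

Yes

Symmetric: yes — every pair in R has its reverse in R.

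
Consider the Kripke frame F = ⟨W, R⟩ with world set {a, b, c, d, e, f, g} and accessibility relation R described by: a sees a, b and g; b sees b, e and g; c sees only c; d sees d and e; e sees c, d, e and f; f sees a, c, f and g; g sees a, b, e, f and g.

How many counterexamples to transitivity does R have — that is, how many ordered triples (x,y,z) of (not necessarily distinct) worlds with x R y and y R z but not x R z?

18

Enumerating: (a,b,e), (a,g,e), (a,g,f), (b,e,c), (b,e,d), (b,e,f), (b,g,a), (b,g,f), (d,e,c), (d,e,f), (e,f,a), (e,f,g), (f,a,b), (f,g,b), (f,g,e), (g,e,c), (g,e,d), (g,f,c).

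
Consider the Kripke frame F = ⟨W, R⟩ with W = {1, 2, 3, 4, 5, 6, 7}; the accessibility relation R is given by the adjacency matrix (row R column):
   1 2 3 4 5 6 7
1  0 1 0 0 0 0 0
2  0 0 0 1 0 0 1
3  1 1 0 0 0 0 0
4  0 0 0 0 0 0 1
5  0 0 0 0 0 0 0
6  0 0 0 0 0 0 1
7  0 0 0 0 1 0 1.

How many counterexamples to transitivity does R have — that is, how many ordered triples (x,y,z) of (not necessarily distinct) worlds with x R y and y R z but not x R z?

7

Enumerating: (1,2,4), (1,2,7), (2,7,5), (3,2,4), (3,2,7), (4,7,5), (6,7,5).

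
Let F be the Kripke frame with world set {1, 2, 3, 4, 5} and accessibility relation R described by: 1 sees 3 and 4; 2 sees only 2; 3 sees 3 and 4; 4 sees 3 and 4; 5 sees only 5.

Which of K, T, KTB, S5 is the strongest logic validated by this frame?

Reflexive (axiom T): no — 1 is not related to itself.
Symmetric (axiom B): no — 1 R 3 but not 3 R 1.
Euclidean (axiom 5): yes — any two successors of a common world are R-related.
So F validates K; T would additionally require R to be reflexive. The strongest is K.

K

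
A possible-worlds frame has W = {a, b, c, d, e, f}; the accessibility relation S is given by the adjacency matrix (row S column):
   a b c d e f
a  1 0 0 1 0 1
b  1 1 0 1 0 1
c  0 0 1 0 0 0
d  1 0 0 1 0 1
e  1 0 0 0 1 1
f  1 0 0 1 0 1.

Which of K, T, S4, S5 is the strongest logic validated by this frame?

T

Reflexive (axiom T): yes — every world is S-related to itself.
Transitive (axiom 4): no — e S a and a S d, but not e S d.
Euclidean (axiom 5): no — b S a and b S b, but not a S b.
So F validates K, T; S4 would additionally require S to be transitive. The strongest is T.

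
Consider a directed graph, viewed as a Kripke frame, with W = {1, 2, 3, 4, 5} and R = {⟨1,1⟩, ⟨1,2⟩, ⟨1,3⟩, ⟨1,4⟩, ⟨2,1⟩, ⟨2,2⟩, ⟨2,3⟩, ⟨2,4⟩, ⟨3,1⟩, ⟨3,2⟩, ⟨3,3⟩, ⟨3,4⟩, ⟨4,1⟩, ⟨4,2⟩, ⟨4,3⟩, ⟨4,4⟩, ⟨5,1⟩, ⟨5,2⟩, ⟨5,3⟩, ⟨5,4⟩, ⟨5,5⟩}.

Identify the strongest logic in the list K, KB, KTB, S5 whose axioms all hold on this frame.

Symmetric (axiom B): no — 5 R 1 but not 1 R 5.
Reflexive (axiom T): yes — every world is R-related to itself.
Euclidean (axiom 5): no — 5 R 1 and 5 R 5, but not 1 R 5.
So F validates K; KB would additionally require R to be symmetric. The strongest is K.

K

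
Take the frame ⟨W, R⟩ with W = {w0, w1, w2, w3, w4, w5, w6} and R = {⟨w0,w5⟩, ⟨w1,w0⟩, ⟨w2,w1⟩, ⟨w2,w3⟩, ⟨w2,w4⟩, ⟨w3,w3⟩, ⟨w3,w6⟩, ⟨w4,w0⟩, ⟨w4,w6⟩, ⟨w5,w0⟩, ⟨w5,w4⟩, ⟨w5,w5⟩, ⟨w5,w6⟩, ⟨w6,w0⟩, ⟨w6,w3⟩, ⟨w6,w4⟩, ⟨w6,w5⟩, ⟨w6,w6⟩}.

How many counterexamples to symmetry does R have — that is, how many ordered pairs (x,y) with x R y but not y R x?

Enumerating: (w1,w0), (w2,w1), (w2,w3), (w2,w4), (w4,w0), (w5,w4), (w6,w0).

7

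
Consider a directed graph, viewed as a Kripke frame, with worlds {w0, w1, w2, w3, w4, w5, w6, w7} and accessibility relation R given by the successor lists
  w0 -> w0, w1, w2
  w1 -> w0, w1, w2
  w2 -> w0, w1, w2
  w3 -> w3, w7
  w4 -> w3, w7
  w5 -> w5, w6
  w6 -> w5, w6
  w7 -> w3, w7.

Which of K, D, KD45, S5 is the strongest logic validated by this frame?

KD45

Serial (axiom D): yes — every world has a successor (e.g. w0 R w0).
Euclidean (axiom 5): yes — any two successors of a common world are R-related.
Transitive (axiom 4): yes — every two-step R-path is closed by a direct edge.
Reflexive (axiom T): no — w4 is not related to itself.
So F validates K, D, KD45; S5 would additionally require R to be reflexive. The strongest is KD45.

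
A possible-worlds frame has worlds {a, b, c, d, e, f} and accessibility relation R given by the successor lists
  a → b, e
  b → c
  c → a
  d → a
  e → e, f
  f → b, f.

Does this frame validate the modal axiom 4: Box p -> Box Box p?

The schema 4 characterises exactly the transitive frames.
Transitive: no — a R b and b R c, but not a R c.

No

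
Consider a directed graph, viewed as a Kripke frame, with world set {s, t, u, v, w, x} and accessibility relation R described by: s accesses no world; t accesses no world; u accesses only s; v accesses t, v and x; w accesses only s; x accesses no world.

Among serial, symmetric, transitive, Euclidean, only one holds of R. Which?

transitive

Serial: no — s has no R-successor.
Symmetric: no — u R s but not s R u.
Transitive: yes — every two-step R-path is closed by a direct edge.
Euclidean: no — v R t and v R x, but not t R x.
Only transitive holds.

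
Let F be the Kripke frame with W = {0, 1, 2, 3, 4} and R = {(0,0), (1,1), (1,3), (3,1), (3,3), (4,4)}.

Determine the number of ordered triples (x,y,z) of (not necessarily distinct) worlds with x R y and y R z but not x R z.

R is transitive; there are no such tuples.

0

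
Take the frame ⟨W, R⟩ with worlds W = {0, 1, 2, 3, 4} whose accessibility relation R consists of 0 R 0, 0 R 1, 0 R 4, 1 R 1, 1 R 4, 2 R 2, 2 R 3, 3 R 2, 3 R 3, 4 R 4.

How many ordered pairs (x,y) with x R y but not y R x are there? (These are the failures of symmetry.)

3

Enumerating: (0,1), (0,4), (1,4).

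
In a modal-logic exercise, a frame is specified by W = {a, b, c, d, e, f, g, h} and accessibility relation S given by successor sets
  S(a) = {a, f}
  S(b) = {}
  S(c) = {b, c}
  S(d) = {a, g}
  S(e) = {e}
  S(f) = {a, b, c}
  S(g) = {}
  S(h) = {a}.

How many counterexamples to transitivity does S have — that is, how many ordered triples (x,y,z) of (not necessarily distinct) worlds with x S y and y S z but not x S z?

5

Enumerating: (a,f,b), (a,f,c), (d,a,f), (f,a,f), (h,a,f).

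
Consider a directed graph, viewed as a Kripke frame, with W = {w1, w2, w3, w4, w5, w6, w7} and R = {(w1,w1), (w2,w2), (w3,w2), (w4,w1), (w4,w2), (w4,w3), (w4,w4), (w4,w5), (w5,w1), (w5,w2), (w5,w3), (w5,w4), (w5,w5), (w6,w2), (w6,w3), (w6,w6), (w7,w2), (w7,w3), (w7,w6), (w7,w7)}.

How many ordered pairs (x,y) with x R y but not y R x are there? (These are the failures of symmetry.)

12

Enumerating: (w3,w2), (w4,w1), (w4,w2), (w4,w3), (w5,w1), (w5,w2), (w5,w3), (w6,w2), (w6,w3), (w7,w2), (w7,w3), (w7,w6).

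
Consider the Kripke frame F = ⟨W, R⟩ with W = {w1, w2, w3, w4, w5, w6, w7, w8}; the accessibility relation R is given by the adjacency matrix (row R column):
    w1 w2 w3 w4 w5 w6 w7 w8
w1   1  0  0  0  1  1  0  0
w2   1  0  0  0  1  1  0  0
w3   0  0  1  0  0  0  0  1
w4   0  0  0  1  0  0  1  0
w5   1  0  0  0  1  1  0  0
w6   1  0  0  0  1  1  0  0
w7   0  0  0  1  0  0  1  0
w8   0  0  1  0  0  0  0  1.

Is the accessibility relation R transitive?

Yes

Transitive: yes — every two-step R-path is closed by a direct edge.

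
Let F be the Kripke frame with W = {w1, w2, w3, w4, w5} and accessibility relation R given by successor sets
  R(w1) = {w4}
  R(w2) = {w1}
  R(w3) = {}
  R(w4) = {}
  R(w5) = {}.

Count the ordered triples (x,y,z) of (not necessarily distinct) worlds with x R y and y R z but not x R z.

1

Enumerating: (w2,w1,w4).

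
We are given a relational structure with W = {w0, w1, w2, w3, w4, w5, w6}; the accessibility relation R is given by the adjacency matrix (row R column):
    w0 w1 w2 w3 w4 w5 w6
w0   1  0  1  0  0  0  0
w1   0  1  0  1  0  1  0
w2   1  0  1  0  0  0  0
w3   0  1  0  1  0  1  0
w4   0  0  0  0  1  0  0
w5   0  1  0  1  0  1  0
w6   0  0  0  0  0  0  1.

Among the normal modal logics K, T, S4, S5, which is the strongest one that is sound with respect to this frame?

S5

Reflexive (axiom T): yes — every world is R-related to itself.
Transitive (axiom 4): yes — every two-step R-path is closed by a direct edge.
Euclidean (axiom 5): yes — any two successors of a common world are R-related.
So F validates K, T, S4, S5. The strongest is S5.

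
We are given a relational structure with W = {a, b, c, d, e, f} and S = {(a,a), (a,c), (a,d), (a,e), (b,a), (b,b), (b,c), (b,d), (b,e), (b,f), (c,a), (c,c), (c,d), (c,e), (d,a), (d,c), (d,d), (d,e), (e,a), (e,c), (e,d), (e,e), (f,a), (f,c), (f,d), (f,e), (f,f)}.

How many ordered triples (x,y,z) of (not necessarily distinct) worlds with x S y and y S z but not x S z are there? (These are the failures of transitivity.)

0

S is transitive; there are no such tuples.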